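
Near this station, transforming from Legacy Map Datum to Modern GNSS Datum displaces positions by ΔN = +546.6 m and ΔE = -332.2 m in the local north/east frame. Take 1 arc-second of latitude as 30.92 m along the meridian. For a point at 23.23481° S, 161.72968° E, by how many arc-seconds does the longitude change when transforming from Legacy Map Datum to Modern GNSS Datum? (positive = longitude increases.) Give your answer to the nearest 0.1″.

At latitude -23.23481°, cos φ = 0.918896.
1″ of longitude at this latitude = 30.92 × cos φ = 28.4123 m, so Δλ = -332.2 / 28.4123 = -11.692″.

Δλ = -11.7″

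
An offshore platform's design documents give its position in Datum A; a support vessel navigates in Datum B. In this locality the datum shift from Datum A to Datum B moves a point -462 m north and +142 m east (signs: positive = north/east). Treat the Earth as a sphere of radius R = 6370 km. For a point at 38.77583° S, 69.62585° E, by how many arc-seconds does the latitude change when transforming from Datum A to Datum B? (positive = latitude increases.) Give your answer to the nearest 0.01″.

Δφ = -14.96″

On a sphere of radius R, 1 rad of latitude = R, so Δφ = ΔN / R = -462.0 / 6370000 = -7.2527e-05 rad = -14.960″.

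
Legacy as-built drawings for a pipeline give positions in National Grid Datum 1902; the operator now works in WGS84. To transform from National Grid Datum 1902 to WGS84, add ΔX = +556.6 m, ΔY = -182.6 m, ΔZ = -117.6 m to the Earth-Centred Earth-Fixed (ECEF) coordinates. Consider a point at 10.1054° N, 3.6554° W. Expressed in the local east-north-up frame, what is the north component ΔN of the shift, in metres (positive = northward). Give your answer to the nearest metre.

ΔN = -215 m

The local north axis is (−sin φ cos λ, −sin φ sin λ, cos φ), giving ΔN = -97.462 − 2.043 − 115.776 = -215.28 m.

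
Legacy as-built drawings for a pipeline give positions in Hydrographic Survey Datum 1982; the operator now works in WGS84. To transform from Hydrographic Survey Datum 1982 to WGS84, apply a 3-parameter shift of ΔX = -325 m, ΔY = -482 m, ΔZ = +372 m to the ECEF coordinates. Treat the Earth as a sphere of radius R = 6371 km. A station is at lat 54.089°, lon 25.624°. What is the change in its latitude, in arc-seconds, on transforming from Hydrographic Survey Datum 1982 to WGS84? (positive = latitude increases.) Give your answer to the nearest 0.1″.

Δφ = 20.2″

sin φ = 0.809929, cos φ = 0.586528, sin λ = 0.432463, cos λ = 0.901651.
North component: ΔN = −sin φ cos λ·ΔX − sin φ sin λ·ΔY + cos φ·ΔZ = −(0.809929)(0.901651)(-325) − (0.809929)(0.432463)(-482) + (0.586528)(372) = 624.35 m.
1° of latitude spans πR/180 = 111195 m, so Δφ = 624.35 / 111195 × 3600 = 20.214″.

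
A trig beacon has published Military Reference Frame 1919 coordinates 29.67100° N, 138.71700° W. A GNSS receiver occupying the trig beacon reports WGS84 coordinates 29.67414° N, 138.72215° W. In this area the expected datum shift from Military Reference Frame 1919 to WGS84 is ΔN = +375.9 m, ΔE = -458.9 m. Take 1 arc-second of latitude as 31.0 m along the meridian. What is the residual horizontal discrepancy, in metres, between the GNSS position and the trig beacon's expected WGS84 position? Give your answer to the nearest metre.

48 m

Observed coordinate differences: Δφ = +0.00314°, Δλ = -0.00515°.
Converting to metres (1° lat = 111600 m, cos φ = 0.868882): observed ΔN = 350.4 m, observed ΔE = -499.4 m.
Subtracting the expected shift leaves a residual of 350.4 − (375.9) = -25.5 m north and -499.4 − (-458.9) = -40.5 m east.
Residual distance = √((-25.5)² + (-40.5)²) = 47.8 m.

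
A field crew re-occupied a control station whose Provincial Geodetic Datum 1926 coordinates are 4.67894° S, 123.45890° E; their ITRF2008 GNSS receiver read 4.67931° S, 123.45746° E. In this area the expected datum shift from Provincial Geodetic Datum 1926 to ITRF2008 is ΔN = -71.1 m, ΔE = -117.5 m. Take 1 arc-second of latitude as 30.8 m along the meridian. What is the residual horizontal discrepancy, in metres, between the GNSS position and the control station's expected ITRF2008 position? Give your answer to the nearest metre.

Observed coordinate differences: Δφ = -0.00037°, Δλ = -0.00144°.
Converting to metres (1° lat = 110880 m, cos φ = 0.996667): observed ΔN = -41.0 m, observed ΔE = -159.1 m.
Subtracting the expected shift leaves a residual of -41.0 − (-71.1) = 30.1 m north and -159.1 − (-117.5) = -41.6 m east.
Residual distance = √(30.1² + (-41.6)²) = 51.4 m.

51 m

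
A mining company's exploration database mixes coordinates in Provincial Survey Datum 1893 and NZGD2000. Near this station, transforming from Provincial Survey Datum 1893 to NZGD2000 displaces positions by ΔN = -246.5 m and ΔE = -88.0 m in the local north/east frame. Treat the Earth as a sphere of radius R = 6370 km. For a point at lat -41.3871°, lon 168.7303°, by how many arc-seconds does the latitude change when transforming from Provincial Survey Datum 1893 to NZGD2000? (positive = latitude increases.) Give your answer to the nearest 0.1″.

On a sphere of radius R, 1 rad of latitude = R, so Δφ = ΔN / R = -246.5 / 6370000 = -3.8697e-05 rad = -7.982″.

Δφ = -8.0″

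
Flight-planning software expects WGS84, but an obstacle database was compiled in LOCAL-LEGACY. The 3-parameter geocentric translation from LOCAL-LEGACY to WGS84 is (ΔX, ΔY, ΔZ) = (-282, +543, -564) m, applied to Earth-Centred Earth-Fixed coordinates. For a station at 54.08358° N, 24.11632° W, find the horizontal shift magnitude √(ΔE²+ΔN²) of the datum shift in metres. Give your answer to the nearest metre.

At φ = 54.08358°, λ = -24.11632°: sin φ = 0.809874, cos φ = 0.586604, sin λ = -0.408590, cos λ = 0.912718.
ΔE = −sin λ·ΔX + cos λ·ΔY = −(-0.408590)·(-282) + (0.912718)·(543) = 380.38 m.
ΔN = −sin φ cos λ·ΔX − sin φ sin λ·ΔY + cos φ·ΔZ = −(0.809874)(0.912718)(-282) − (0.809874)(-0.408590)(543) + (0.586604)(-564) = 57.29 m.
Horizontal magnitude = √(ΔE² + ΔN²) = √(380.38² + 57.29²) = 384.67 m.

385 m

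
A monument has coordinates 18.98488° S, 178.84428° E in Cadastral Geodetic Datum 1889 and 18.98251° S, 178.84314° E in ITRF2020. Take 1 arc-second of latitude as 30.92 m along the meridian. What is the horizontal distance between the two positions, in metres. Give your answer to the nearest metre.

290 m

Δφ = -18.98251° − -18.98488° = +0.00237°; Δλ = 178.84314° − 178.84428° = -0.00114°.
1° of latitude = 3600 × 30.92 = 111312 m.
ΔN = Δφ × 111312 = 263.8 m; ΔE = Δλ × 111312 × cos(-18.98488°) = -0.00114 × 111312 × 0.945604 = -120.0 m.
Distance = √(ΔE² + ΔN²) = √((-120.0)² + 263.8²) = 289.8 m.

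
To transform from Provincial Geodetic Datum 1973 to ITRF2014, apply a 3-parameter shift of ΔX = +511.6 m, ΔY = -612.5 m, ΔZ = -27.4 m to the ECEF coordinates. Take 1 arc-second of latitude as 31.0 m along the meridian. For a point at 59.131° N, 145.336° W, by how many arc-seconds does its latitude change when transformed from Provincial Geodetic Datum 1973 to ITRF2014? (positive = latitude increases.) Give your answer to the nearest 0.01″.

sin φ = 0.858343, cos φ = 0.513077, sin λ = -0.568763, cos λ = -0.822502.
North component: ΔN = −sin φ cos λ·ΔX − sin φ sin λ·ΔY + cos φ·ΔZ = −(0.858343)(-0.822502)(511.6) − (0.858343)(-0.568763)(-612.5) + (0.513077)(-27.4) = 48.11 m.
1° of latitude spans 3600 × 31.00 = 111600 m, so Δφ = 48.11 / 111600 × 3600 = 1.552″.

Δφ = 1.55″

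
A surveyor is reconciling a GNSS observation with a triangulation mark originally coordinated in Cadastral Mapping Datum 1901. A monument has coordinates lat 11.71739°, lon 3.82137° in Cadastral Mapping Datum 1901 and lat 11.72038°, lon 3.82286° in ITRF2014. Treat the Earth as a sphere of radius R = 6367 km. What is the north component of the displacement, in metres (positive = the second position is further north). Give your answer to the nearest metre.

Δφ = 11.72038° − 11.71739° = +0.00299°; Δλ = 3.82286° − 3.82137° = +0.00149°.
1° along a meridian = πR/180 = 111125 m.
ΔN = Δφ × 111125 = 332.3 m; ΔE = Δλ × 111125 × cos(11.71739°) = +0.00149 × 111125 × 0.979161 = 162.1 m.

ΔN = 332 m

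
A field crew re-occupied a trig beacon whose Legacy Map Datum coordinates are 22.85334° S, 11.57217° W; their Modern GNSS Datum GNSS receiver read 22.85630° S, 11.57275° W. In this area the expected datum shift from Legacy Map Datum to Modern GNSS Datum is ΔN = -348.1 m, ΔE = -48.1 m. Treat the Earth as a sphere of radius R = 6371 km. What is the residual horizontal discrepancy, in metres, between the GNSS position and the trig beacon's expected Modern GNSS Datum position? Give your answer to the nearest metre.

Observed coordinate differences: Δφ = -0.00296°, Δλ = -0.00058°.
Converting to metres (1° lat = 111195 m, cos φ = 0.921502): observed ΔN = -329.1 m, observed ΔE = -59.4 m.
Subtracting the expected shift leaves a residual of -329.1 − (-348.1) = 19.0 m north and -59.4 − (-48.1) = -11.3 m east.
Residual distance = √(19.0² + (-11.3)²) = 22.1 m.

22 m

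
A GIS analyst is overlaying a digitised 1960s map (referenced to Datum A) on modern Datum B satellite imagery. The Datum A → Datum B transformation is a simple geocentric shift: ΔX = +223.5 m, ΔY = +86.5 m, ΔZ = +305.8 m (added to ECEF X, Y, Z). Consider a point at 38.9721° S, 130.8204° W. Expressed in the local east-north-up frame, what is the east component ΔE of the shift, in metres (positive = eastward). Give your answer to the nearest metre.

At φ = -38.9721°, λ = -130.8204°: sin φ = -0.628942, cos φ = 0.777452, sin λ = -0.756762, cos λ = -0.653690.
ΔE = −sin λ·ΔX + cos λ·ΔY = −(-0.756762)·(223.5) + (-0.653690)·(86.5) = 112.59 m.

ΔE = 113 m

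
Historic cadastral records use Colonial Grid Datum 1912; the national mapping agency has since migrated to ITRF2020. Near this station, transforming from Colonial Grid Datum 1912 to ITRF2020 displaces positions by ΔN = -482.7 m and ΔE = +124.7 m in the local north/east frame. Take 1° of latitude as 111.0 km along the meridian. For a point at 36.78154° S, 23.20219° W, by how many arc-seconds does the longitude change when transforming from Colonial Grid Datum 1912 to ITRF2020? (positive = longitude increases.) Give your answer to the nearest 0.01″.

Δλ = 5.05″

At latitude -36.78154°, cos φ = 0.800924.
1° of longitude at this latitude = 111.0 × cos φ = 88.90 km, so Δλ = 124.7 / 88902.6 = 0.0014027° = 5.050″.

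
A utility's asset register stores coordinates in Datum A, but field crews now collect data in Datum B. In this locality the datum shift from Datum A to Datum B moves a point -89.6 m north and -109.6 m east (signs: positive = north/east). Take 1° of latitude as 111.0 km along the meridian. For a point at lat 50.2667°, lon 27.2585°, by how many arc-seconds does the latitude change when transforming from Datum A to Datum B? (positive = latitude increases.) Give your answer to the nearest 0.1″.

Δφ = -2.9″

1° of latitude = 111.0 km, so Δφ = -89.6 / 111000 = -0.0008072° = -2.906″.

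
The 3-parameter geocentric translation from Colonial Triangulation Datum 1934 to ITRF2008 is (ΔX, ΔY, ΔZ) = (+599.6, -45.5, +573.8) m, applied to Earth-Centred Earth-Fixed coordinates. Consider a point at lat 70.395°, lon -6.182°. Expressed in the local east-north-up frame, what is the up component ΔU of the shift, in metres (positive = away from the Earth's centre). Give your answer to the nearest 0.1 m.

The local up (radial) axis is (cos φ cos λ, cos φ sin λ, sin φ), giving ΔU = 200.016 + 1.644 + 540.536 = 742.20 m.

ΔU = 742.2 m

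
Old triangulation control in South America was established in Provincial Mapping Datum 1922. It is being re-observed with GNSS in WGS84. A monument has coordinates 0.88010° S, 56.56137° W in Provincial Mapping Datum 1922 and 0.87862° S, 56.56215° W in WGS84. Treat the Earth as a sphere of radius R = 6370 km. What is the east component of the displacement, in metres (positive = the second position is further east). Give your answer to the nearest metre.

ΔE = -87 m

Δφ = -0.87862° − -0.88010° = +0.00148°; Δλ = -56.56215° − -56.56137° = -0.00078°.
1° along a meridian = πR/180 = 111177 m.
ΔN = Δφ × 111177 = 164.5 m; ΔE = Δλ × 111177 × cos(-0.88010°) = -0.00078 × 111177 × 0.999882 = -86.7 m.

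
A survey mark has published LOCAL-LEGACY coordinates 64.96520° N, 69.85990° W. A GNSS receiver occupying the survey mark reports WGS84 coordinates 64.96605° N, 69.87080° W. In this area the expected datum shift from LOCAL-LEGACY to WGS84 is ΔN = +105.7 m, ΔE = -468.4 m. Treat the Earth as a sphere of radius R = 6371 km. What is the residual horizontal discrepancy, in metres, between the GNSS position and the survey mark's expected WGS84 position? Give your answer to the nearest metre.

46 m

Observed coordinate differences: Δφ = +0.00085°, Δλ = -0.01090°.
Converting to metres (1° lat = 111195 m, cos φ = 0.423169): observed ΔN = 94.5 m, observed ΔE = -512.9 m.
Subtracting the expected shift leaves a residual of 94.5 − (105.7) = -11.2 m north and -512.9 − (-468.4) = -44.5 m east.
Residual distance = √((-11.2)² + (-44.5)²) = 45.9 m.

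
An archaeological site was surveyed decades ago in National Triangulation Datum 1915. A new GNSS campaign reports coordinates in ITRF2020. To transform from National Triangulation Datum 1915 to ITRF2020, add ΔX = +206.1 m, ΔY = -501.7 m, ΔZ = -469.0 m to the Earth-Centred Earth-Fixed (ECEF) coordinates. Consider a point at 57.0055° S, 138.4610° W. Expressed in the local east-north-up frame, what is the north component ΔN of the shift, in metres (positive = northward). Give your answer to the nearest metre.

At φ = -57.0055°, λ = -138.4610°: sin φ = -0.838723, cos φ = 0.544559, sin λ = -0.663130, cos λ = -0.748505.
ΔN = −sin φ cos λ·ΔX − sin φ sin λ·ΔY + cos φ·ΔZ = −(-0.838723)(-0.748505)(206.1) − (-0.838723)(-0.663130)(-501.7) + (0.544559)(-469.0) = -105.75 m.

ΔN = -106 m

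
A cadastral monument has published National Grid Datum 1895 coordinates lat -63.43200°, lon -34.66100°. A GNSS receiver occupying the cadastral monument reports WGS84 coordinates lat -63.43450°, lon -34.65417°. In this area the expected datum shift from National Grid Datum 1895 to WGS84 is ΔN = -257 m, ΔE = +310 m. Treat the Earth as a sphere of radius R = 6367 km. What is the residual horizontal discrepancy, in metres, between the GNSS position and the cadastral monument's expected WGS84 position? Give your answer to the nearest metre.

36 m

Observed coordinate differences: Δφ = -0.00250°, Δλ = +0.00683°.
Converting to metres (1° lat = 111125 m, cos φ = 0.447260): observed ΔN = -277.8 m, observed ΔE = 339.5 m.
Subtracting the expected shift leaves a residual of -277.8 − (-257) = -20.8 m north and 339.5 − (310) = 29.5 m east.
Residual distance = √((-20.8)² + 29.5²) = 36.1 m.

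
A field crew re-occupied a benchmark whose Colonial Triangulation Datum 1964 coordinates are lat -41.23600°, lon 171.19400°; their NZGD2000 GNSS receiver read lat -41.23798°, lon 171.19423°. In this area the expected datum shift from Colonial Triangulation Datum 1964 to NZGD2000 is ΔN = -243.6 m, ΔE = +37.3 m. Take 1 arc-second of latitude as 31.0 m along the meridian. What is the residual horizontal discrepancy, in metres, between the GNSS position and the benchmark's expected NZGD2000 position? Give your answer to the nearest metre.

Observed coordinate differences: Δφ = -0.00198°, Δλ = +0.00023°.
Converting to metres (1° lat = 111600 m, cos φ = 0.752001): observed ΔN = -221.0 m, observed ΔE = 19.3 m.
Subtracting the expected shift leaves a residual of -221.0 − (-243.6) = 22.6 m north and 19.3 − (37.3) = -18.0 m east.
Residual distance = √(22.6² + (-18.0)²) = 28.9 m.

29 m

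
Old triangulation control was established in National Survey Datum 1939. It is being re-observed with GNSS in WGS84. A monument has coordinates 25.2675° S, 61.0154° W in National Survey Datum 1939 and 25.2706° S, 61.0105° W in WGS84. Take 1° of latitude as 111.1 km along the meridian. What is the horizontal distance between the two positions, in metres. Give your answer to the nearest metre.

Δφ = -25.2706° − -25.2675° = -0.0031°; Δλ = -61.0105° − -61.0154° = +0.0049°.
ΔN = Δφ × 111100 = -344.4 m; ΔE = Δλ × 111100 × cos(-25.2675°) = +0.0049 × 111100 × 0.904325 = 492.3 m.
Distance = √(ΔE² + ΔN²) = √(492.3² + (-344.4)²) = 600.8 m.

601 m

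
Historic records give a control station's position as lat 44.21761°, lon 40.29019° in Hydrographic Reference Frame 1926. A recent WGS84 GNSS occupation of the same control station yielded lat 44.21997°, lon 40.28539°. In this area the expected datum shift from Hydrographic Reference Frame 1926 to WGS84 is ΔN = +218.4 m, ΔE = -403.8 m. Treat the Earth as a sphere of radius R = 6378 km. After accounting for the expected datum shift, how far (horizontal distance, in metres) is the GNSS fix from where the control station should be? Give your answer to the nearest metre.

Observed coordinate differences: Δφ = +0.00236°, Δλ = -0.00480°.
Converting to metres (1° lat = 111317 m, cos φ = 0.716696): observed ΔN = 262.7 m, observed ΔE = -382.9 m.
Subtracting the expected shift leaves a residual of 262.7 − (218.4) = 44.3 m north and -382.9 − (-403.8) = 20.9 m east.
Residual distance = √(44.3² + 20.9²) = 49.0 m.

49 m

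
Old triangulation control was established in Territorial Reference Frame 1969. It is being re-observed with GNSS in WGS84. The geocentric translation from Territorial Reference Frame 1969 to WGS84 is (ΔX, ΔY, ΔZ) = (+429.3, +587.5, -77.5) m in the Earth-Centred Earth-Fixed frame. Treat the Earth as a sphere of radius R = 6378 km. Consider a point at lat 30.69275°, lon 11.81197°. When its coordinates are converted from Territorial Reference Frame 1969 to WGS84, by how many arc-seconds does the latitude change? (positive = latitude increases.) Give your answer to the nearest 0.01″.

Δφ = -11.08″

sin φ = 0.510434, cos φ = 0.859917, sin λ = 0.204701, cos λ = 0.978825.
North component: ΔN = −sin φ cos λ·ΔX − sin φ sin λ·ΔY + cos φ·ΔZ = −(0.510434)(0.978825)(429.3) − (0.510434)(0.204701)(587.5) + (0.859917)(-77.5) = -342.52 m.
1° of latitude spans πR/180 = 111317 m, so Δφ = -342.52 / 111317 × 3600 = -11.077″.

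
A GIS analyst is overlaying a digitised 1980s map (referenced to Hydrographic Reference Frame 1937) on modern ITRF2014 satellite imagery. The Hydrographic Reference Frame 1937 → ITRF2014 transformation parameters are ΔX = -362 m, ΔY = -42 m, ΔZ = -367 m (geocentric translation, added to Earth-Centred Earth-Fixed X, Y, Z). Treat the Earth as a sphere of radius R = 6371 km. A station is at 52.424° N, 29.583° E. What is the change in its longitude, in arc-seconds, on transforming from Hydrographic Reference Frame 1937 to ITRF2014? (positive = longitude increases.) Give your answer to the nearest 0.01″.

Δλ = 7.55″

sin φ = 0.792545, cos φ = 0.609813, sin λ = 0.493684, cos λ = 0.869641.
East component: ΔE = −sin λ·ΔX + cos λ·ΔY = −(0.493684)(-362) + (0.869641)(-42) = 142.19 m.
1° of latitude spans πR/180 = 111195 m; at latitude φ, 1° of longitude spans that × cos φ = 67808.1 m, so Δλ = 142.19 / 67808.1 × 3600 = 7.549″.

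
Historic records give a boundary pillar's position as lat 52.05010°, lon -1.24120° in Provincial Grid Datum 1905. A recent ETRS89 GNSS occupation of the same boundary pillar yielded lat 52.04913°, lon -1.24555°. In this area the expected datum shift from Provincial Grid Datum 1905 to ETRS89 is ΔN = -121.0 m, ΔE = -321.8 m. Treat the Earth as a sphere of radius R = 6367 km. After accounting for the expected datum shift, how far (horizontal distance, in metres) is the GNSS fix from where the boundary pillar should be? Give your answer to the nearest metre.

28 m

Observed coordinate differences: Δφ = -0.00097°, Δλ = -0.00435°.
Converting to metres (1° lat = 111125 m, cos φ = 0.614972): observed ΔN = -107.8 m, observed ΔE = -297.3 m.
Subtracting the expected shift leaves a residual of -107.8 − (-121.0) = 13.2 m north and -297.3 − (-321.8) = 24.5 m east.
Residual distance = √(13.2² + 24.5²) = 27.9 m.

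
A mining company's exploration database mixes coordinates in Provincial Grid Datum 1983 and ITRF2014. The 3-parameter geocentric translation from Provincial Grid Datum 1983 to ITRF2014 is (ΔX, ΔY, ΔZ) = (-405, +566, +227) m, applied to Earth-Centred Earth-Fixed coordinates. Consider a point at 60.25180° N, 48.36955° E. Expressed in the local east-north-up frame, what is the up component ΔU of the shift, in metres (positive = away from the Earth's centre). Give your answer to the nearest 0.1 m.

ΔU = 273.5 m

The local up (radial) axis is (cos φ cos λ, cos φ sin λ, sin φ), giving ΔU = -133.500 + 209.915 + 197.085 = 273.50 m.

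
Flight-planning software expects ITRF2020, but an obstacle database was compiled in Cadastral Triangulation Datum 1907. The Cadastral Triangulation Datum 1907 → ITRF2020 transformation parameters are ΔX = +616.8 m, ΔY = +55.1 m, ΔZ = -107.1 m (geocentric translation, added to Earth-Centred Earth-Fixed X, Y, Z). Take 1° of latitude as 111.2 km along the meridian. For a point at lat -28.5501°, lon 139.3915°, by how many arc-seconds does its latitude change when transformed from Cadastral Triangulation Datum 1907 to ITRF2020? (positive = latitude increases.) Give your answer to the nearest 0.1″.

Δφ = -9.7″

sin φ = -0.477927, cos φ = 0.878400, sin λ = 0.650887, cos λ = -0.759175.
North component: ΔN = −sin φ cos λ·ΔX − sin φ sin λ·ΔY + cos φ·ΔZ = −(-0.477927)(-0.759175)(616.8) − (-0.477927)(0.650887)(55.1) + (0.878400)(-107.1) = -300.73 m.
1° of latitude spans 111200 m, so Δφ = -300.73 / 111200 × 3600 = -9.736″.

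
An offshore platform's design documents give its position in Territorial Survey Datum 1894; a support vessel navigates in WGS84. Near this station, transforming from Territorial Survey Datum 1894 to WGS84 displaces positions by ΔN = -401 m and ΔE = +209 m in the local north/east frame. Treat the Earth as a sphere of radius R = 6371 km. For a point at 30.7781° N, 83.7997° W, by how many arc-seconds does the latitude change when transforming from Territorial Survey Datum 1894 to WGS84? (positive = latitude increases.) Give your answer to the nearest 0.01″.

On a sphere of radius R, 1 rad of latitude = R, so Δφ = ΔN / R = -401.0 / 6371000 = -6.2941e-05 rad = -12.983″.

Δφ = -12.98″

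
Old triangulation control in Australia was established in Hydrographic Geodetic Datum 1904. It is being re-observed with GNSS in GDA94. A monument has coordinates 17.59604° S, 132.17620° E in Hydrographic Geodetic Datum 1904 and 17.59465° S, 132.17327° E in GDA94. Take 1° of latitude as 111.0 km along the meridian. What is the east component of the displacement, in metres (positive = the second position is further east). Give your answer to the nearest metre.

ΔE = -310 m

Δφ = -17.59465° − -17.59604° = +0.00139°; Δλ = 132.17327° − 132.17620° = -0.00293°.
ΔN = Δφ × 111000 = 154.3 m; ΔE = Δλ × 111000 × cos(-17.59604°) = -0.00293 × 111000 × 0.953212 = -310.0 m.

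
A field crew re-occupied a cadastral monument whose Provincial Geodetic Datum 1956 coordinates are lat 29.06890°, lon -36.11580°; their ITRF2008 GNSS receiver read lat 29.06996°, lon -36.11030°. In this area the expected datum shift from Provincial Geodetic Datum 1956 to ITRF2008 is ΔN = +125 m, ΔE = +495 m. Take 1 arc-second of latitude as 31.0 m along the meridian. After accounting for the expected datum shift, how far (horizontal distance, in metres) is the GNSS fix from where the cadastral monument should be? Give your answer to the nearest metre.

Observed coordinate differences: Δφ = +0.00106°, Δλ = +0.00550°.
Converting to metres (1° lat = 111600 m, cos φ = 0.874036): observed ΔN = 118.3 m, observed ΔE = 536.5 m.
Subtracting the expected shift leaves a residual of 118.3 − (125) = -6.7 m north and 536.5 − (495) = 41.5 m east.
Residual distance = √((-6.7)² + 41.5²) = 42.0 m.

42 m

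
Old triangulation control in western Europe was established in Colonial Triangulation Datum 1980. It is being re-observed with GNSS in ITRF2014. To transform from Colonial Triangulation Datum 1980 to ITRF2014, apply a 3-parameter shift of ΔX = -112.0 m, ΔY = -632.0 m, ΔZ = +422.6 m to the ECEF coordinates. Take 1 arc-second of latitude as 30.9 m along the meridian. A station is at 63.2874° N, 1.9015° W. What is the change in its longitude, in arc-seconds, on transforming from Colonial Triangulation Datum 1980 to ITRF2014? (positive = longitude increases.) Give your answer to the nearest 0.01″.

sin φ = 0.893273, cos φ = 0.449515, sin λ = -0.033181, cos λ = 0.999449.
East component: ΔE = −sin λ·ΔX + cos λ·ΔY = −(-0.033181)(-112.0) + (0.999449)(-632.0) = -635.37 m.
1° of latitude spans 3600 × 30.90 = 111240 m; at latitude φ, 1° of longitude spans that × cos φ = 50004.1 m, so Δλ = -635.37 / 50004.1 × 3600 = -45.743″.

Δλ = -45.74″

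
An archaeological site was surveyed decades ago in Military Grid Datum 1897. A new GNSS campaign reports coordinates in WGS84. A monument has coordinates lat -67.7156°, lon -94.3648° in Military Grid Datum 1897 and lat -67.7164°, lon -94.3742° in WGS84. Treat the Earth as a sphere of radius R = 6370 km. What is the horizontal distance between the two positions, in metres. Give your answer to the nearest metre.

406 m

Δφ = -67.7164° − -67.7156° = -0.0008°; Δλ = -94.3742° − -94.3648° = -0.0094°.
1° along a meridian = πR/180 = 111177 m.
ΔN = Δφ × 111177 = -88.9 m; ΔE = Δλ × 111177 × cos(-67.7156°) = -0.0094 × 111177 × 0.379204 = -396.3 m.
Distance = √(ΔE² + ΔN²) = √((-396.3)² + (-88.9)²) = 406.2 m.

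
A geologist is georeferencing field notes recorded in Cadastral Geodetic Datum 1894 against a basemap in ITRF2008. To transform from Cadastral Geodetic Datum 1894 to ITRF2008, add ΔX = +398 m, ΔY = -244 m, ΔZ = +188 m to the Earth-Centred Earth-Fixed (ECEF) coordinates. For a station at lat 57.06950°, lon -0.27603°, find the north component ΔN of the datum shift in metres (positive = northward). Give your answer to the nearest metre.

At φ = 57.06950°, λ = -0.27603°: sin φ = 0.839331, cos φ = 0.543621, sin λ = -0.004818, cos λ = 0.999988.
ΔN = −sin φ cos λ·ΔX − sin φ sin λ·ΔY + cos φ·ΔZ = −(0.839331)(0.999988)(398) − (0.839331)(-0.004818)(-244) + (0.543621)(188) = -232.84 m.

ΔN = -233 m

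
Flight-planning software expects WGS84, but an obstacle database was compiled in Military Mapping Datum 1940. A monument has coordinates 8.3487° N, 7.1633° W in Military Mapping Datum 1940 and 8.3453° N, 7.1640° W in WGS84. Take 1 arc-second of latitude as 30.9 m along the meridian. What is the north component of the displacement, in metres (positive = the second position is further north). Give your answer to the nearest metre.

Δφ = 8.3453° − 8.3487° = -0.0034°; Δλ = -7.1640° − -7.1633° = -0.0007°.
1° of latitude = 3600 × 30.90 = 111240 m.
ΔN = Δφ × 111240 = -378.2 m; ΔE = Δλ × 111240 × cos(8.3487°) = -0.0007 × 111240 × 0.989403 = -77.0 m.

ΔN = -378 m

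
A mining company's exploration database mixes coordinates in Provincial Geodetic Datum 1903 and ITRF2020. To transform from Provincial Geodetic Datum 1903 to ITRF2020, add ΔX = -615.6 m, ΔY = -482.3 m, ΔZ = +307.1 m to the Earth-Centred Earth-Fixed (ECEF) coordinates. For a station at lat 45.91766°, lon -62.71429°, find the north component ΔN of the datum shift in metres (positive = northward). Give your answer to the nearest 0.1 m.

ΔN = 108.5 m

At φ = 45.91766°, λ = -62.71429°: sin φ = 0.718341, cos φ = 0.695691, sin λ = -0.888732, cos λ = 0.458428.
ΔN = −sin φ cos λ·ΔX − sin φ sin λ·ΔY + cos φ·ΔZ = −(0.718341)(0.458428)(-615.6) − (0.718341)(-0.888732)(-482.3) + (0.695691)(307.1) = 108.46 m.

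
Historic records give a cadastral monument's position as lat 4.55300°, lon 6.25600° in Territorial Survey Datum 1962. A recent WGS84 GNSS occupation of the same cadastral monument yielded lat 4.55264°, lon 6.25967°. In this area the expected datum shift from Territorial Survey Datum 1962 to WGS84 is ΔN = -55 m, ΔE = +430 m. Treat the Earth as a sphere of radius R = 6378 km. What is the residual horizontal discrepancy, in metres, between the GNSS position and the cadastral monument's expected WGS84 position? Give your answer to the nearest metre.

Observed coordinate differences: Δφ = -0.00036°, Δλ = +0.00367°.
Converting to metres (1° lat = 111317 m, cos φ = 0.996844): observed ΔN = -40.1 m, observed ΔE = 407.2 m.
Subtracting the expected shift leaves a residual of -40.1 − (-55) = 14.9 m north and 407.2 − (430) = -22.8 m east.
Residual distance = √(14.9² + (-22.8)²) = 27.2 m.

27 m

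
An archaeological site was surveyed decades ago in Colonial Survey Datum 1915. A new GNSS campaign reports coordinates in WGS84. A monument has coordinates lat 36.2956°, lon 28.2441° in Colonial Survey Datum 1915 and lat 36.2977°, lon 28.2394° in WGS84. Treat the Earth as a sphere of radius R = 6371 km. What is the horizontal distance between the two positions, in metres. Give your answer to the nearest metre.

482 m

Δφ = 36.2977° − 36.2956° = +0.0021°; Δλ = 28.2394° − 28.2441° = -0.0047°.
1° along a meridian = πR/180 = 111195 m.
ΔN = Δφ × 111195 = 233.5 m; ΔE = Δλ × 111195 × cos(36.2956°) = -0.0047 × 111195 × 0.805974 = -421.2 m.
Distance = √(ΔE² + ΔN²) = √((-421.2)² + 233.5²) = 481.6 m.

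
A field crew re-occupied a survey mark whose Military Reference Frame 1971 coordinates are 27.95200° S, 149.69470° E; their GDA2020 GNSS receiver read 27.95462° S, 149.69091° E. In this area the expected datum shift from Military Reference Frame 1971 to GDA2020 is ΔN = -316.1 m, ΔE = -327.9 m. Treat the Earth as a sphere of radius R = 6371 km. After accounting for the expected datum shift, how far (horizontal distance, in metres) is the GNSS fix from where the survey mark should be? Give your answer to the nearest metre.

51 m

Observed coordinate differences: Δφ = -0.00262°, Δλ = -0.00379°.
Converting to metres (1° lat = 111195 m, cos φ = 0.883341): observed ΔN = -291.3 m, observed ΔE = -372.3 m.
Subtracting the expected shift leaves a residual of -291.3 − (-316.1) = 24.8 m north and -372.3 − (-327.9) = -44.4 m east.
Residual distance = √(24.8² + (-44.4)²) = 50.8 m.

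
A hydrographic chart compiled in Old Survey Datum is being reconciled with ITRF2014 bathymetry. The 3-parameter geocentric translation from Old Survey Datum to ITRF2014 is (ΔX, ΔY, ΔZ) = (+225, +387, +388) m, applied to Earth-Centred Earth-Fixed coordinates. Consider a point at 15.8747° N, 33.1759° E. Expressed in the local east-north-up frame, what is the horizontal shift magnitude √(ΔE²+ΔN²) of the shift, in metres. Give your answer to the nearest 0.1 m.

The local east axis at (φ, λ) is (−sin λ, cos λ, 0), so ΔE = −sin(33.1759°)·225 + cos(33.1759°)·387 = 200.79 m.
The local north axis is (−sin φ cos λ, −sin φ sin λ, cos φ), giving ΔN = -51.513 − 57.927 + 373.203 = 263.76 m.
Horizontal magnitude = √(ΔE² + ΔN²) = √(200.79² + 263.76²) = 331.50 m.

331.5 m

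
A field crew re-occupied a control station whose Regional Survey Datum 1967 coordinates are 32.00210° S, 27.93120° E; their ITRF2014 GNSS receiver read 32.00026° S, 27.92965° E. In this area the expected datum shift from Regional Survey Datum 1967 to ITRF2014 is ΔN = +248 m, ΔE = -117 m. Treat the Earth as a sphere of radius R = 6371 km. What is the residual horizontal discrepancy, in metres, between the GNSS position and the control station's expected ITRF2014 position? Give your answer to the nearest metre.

Observed coordinate differences: Δφ = +0.00184°, Δλ = -0.00155°.
Converting to metres (1° lat = 111195 m, cos φ = 0.848029): observed ΔN = 204.6 m, observed ΔE = -146.2 m.
Subtracting the expected shift leaves a residual of 204.6 − (248) = -43.4 m north and -146.2 − (-117) = -29.2 m east.
Residual distance = √((-43.4)² + (-29.2)²) = 52.3 m.

52 m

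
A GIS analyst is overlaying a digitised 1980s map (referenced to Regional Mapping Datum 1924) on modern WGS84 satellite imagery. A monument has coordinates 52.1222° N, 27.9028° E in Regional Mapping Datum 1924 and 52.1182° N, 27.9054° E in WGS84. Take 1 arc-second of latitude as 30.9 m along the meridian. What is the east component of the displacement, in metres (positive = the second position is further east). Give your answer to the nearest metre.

Δφ = 52.1182° − 52.1222° = -0.0040°; Δλ = 27.9054° − 27.9028° = +0.0026°.
1° of latitude = 3600 × 30.90 = 111240 m.
ΔN = Δφ × 111240 = -445.0 m; ΔE = Δλ × 111240 × cos(52.1222°) = +0.0026 × 111240 × 0.613979 = 177.6 m.

ΔE = 178 m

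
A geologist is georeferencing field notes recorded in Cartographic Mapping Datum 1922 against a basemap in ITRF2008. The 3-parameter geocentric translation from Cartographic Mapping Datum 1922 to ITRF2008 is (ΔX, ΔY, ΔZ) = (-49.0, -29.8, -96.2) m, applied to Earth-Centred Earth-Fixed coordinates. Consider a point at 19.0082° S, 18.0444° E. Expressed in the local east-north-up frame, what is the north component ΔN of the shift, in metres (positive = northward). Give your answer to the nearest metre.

At φ = -19.0082°, λ = 18.0444°: sin φ = -0.325703, cos φ = 0.945472, sin λ = 0.309754, cos λ = 0.950817.
ΔN = −sin φ cos λ·ΔX − sin φ sin λ·ΔY + cos φ·ΔZ = −(-0.325703)(0.950817)(-49.0) − (-0.325703)(0.309754)(-29.8) + (0.945472)(-96.2) = -109.14 m.

ΔN = -109 m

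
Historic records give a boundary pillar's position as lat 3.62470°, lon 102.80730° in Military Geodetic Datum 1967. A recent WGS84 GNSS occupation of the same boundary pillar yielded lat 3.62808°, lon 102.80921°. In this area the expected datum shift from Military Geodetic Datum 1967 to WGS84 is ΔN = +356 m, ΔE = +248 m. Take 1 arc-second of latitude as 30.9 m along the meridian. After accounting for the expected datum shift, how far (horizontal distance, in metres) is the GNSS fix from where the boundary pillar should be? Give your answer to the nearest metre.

Observed coordinate differences: Δφ = +0.00338°, Δλ = +0.00191°.
Converting to metres (1° lat = 111240 m, cos φ = 0.998000): observed ΔN = 376.0 m, observed ΔE = 212.0 m.
Subtracting the expected shift leaves a residual of 376.0 − (356) = 20.0 m north and 212.0 − (248) = -36.0 m east.
Residual distance = √(20.0² + (-36.0)²) = 41.1 m.

41 m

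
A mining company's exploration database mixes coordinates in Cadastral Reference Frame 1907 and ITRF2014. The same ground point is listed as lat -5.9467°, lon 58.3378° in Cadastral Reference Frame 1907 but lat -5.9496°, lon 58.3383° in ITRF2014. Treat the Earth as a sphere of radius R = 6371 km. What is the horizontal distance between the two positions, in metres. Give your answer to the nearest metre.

327 m

Δφ = -5.9496° − -5.9467° = -0.0029°; Δλ = 58.3383° − 58.3378° = +0.0005°.
1° along a meridian = πR/180 = 111195 m.
ΔN = Δφ × 111195 = -322.5 m; ΔE = Δλ × 111195 × cos(-5.9467°) = +0.0005 × 111195 × 0.994619 = 55.3 m.
Distance = √(ΔE² + ΔN²) = √(55.3² + (-322.5)²) = 327.2 m.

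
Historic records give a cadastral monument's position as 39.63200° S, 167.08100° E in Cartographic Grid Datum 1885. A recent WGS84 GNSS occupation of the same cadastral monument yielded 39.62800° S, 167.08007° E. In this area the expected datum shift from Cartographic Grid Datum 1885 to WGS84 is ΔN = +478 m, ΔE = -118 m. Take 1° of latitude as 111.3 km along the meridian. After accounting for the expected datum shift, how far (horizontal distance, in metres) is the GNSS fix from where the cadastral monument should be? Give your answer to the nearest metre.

50 m

Observed coordinate differences: Δφ = +0.00400°, Δλ = -0.00093°.
Converting to metres (1° lat = 111300 m, cos φ = 0.770157): observed ΔN = 445.2 m, observed ΔE = -79.7 m.
Subtracting the expected shift leaves a residual of 445.2 − (478) = -32.8 m north and -79.7 − (-118) = 38.3 m east.
Residual distance = √((-32.8)² + 38.3²) = 50.4 m.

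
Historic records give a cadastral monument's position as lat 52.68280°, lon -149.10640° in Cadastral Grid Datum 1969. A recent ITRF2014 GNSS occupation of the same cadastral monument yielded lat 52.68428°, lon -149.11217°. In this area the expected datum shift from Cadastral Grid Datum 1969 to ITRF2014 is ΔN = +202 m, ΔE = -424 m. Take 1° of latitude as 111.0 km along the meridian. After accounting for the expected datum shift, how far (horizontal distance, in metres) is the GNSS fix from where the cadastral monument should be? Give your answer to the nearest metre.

Observed coordinate differences: Δφ = +0.00148°, Δλ = -0.00577°.
Converting to metres (1° lat = 111000 m, cos φ = 0.606227): observed ΔN = 164.3 m, observed ΔE = -388.3 m.
Subtracting the expected shift leaves a residual of 164.3 − (202) = -37.7 m north and -388.3 − (-424) = 35.7 m east.
Residual distance = √((-37.7)² + 35.7²) = 52.0 m.

52 m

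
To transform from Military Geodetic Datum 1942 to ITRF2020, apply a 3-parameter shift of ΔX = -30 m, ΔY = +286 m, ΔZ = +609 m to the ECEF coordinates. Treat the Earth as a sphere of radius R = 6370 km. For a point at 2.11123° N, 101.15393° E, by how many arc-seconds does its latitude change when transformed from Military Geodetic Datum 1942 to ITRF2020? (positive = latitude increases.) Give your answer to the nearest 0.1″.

sin φ = 0.036840, cos φ = 0.999321, sin λ = 0.981111, cos λ = -0.193446.
North component: ΔN = −sin φ cos λ·ΔX − sin φ sin λ·ΔY + cos φ·ΔZ = −(0.036840)(-0.193446)(-30) − (0.036840)(0.981111)(286) + (0.999321)(609) = 598.04 m.
1° of latitude spans πR/180 = 111177 m, so Δφ = 598.04 / 111177 × 3600 = 19.365″.

Δφ = 19.4″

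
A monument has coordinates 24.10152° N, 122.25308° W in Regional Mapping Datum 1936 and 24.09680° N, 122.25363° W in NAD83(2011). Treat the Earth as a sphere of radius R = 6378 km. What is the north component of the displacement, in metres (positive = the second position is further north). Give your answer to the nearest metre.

ΔN = -525 m

Δφ = 24.09680° − 24.10152° = -0.00472°; Δλ = -122.25363° − -122.25308° = -0.00055°.
1° along a meridian = πR/180 = 111317 m.
ΔN = Δφ × 111317 = -525.4 m; ΔE = Δλ × 111317 × cos(24.10152°) = -0.00055 × 111317 × 0.912823 = -55.9 m.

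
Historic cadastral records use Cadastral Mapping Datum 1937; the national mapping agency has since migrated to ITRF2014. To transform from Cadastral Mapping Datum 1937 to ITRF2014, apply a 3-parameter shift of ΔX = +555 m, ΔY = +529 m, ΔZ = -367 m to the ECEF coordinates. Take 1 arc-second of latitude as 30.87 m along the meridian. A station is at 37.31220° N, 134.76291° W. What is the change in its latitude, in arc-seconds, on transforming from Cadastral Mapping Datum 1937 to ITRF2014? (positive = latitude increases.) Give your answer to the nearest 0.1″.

sin φ = 0.606158, cos φ = 0.795344, sin λ = -0.710027, cos λ = -0.704175.
North component: ΔN = −sin φ cos λ·ΔX − sin φ sin λ·ΔY + cos φ·ΔZ = −(0.606158)(-0.704175)(555) − (0.606158)(-0.710027)(529) + (0.795344)(-367) = 172.68 m.
1° of latitude spans 3600 × 30.87 = 111132 m, so Δφ = 172.68 / 111132 × 3600 = 5.594″.

Δφ = 5.6″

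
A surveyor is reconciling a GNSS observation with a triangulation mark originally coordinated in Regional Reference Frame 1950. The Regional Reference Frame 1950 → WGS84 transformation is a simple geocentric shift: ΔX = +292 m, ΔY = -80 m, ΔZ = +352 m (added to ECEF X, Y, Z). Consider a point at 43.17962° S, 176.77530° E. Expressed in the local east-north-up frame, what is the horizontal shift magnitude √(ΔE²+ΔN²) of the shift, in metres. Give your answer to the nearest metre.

83 m

The local east axis at (φ, λ) is (−sin λ, cos λ, 0), so ΔE = −sin(176.77530°)·292 + cos(176.77530°)·(-80) = 63.45 m.
The local north axis is (−sin φ cos λ, −sin φ sin λ, cos φ), giving ΔN = -199.496 − 3.079 + 256.683 = 54.11 m.
Horizontal magnitude = √(ΔE² + ΔN²) = √(63.45² + 54.11²) = 83.39 m.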